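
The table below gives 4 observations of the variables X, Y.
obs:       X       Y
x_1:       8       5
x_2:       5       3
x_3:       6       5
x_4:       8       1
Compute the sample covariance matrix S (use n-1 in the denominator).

Step 1 — column means:
  mean(X) = (8 + 5 + 6 + 8) / 4 = 27/4 = 6.75
  mean(Y) = (5 + 3 + 5 + 1) / 4 = 14/4 = 3.5

Step 2 — sample covariance S[i,j] = (1/(n-1)) · Σ_k (x_{k,i} - mean_i) · (x_{k,j} - mean_j), with n-1 = 3.
  S[X,X] = ((1.25)·(1.25) + (-1.75)·(-1.75) + (-0.75)·(-0.75) + (1.25)·(1.25)) / 3 = 6.75/3 = 2.25
  S[X,Y] = ((1.25)·(1.5) + (-1.75)·(-0.5) + (-0.75)·(1.5) + (1.25)·(-2.5)) / 3 = -1.5/3 = -0.5
  S[Y,Y] = ((1.5)·(1.5) + (-0.5)·(-0.5) + (1.5)·(1.5) + (-2.5)·(-2.5)) / 3 = 11/3 = 3.6667

S is symmetric (S[j,i] = S[i,j]). Assembling:

S = [[2.25, -0.5],
 [-0.5, 3.6667]]


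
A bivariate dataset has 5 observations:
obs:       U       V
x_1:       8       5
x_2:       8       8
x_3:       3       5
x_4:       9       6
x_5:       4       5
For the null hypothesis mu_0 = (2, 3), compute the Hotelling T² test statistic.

Step 1 — sample mean vector:
  mean(U) = (8 + 8 + 3 + 9 + 4) / 5 = 32/5 = 6.4
  mean(V) = (5 + 8 + 5 + 6 + 5) / 5 = 29/5 = 5.8
  x̄ = (6.4, 5.8),  deviation x̄ - mu_0 = (6.4, 5.8) - (2, 3) = (4.4, 2.8).

Step 2 — sample covariance matrix, S[i,j] = (1/(n-1)) · Σ_k (x_{k,i} - mean_i) · (x_{k,j} - mean_j), divisor n-1 = 4:
  S[U,U] = ((1.6)·(1.6) + (1.6)·(1.6) + (-3.4)·(-3.4) + (2.6)·(2.6) + (-2.4)·(-2.4)) / 4 = 29.2/4 = 7.3
  S[U,V] = ((1.6)·(-0.8) + (1.6)·(2.2) + (-3.4)·(-0.8) + (2.6)·(0.2) + (-2.4)·(-0.8)) / 4 = 7.4/4 = 1.85
  S[V,V] = ((-0.8)·(-0.8) + (2.2)·(2.2) + (-0.8)·(-0.8) + (0.2)·(0.2) + (-0.8)·(-0.8)) / 4 = 6.8/4 = 1.7
  S = [[7.3, 1.85],
 [1.85, 1.7]].

Step 3 — invert S. det(S) = 7.3·1.7 - (1.85)² = 8.9875.
  S^{-1} = (1/det) · [[d, -b], [-b, a]] = [[0.1892, -0.2058],
 [-0.2058, 0.8122]].

Step 4 — quadratic form (x̄ - mu_0)^T · S^{-1} · (x̄ - mu_0):
  S^{-1} · (x̄ - mu_0) = (0.2559, 1.3686),
  (x̄ - mu_0)^T · [...] = (4.4)·(0.2559) + (2.8)·(1.3686) = 4.958.

Step 5 — scale by n: T² = 5 · 4.958 = 24.79.

T² ≈ 24.79


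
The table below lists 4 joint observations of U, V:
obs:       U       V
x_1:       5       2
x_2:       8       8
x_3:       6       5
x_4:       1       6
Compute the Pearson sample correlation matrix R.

Step 1 — column means:
  mean(U) = (5 + 8 + 6 + 1) / 4 = 20/4 = 5
  mean(V) = (2 + 8 + 5 + 6) / 4 = 21/4 = 5.25

Step 2 — sample variances and covariances s[i,j] = (1/(n-1)) · Σ_k (x_{k,i} - mean_i) · (x_{k,j} - mean_j), with n-1 = 3:
  s[U,U] = ((0)·(0) + (3)·(3) + (1)·(1) + (-4)·(-4)) / 3 = 26/3 = 8.6667
  s[U,V] = ((0)·(-3.25) + (3)·(2.75) + (1)·(-0.25) + (-4)·(0.75)) / 3 = 5/3 = 1.6667
  s[V,V] = ((-3.25)·(-3.25) + (2.75)·(2.75) + (-0.25)·(-0.25) + (0.75)·(0.75)) / 3 = 18.75/3 = 6.25
  Sample standard deviations s_i = √(s[i,i]):
  s(U) = √(8.6667) = 2.9439
  s(V) = √(6.25) = 2.5

Step 3 — r_{ij} = s_{ij} / (s_i · s_j):
  r[U,U] = 1 (diagonal).
  r[U,V] = 1.6667 / (2.9439 · 2.5) = 1.6667 / 7.3598 = 0.2265
  r[V,V] = 1 (diagonal).

R is symmetric with unit diagonal. Assembling:

R = [[1, 0.2265],
 [0.2265, 1]]


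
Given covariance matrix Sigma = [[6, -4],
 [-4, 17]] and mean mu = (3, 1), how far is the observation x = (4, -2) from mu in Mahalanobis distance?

Step 1 — centre the observation: (x - mu) = (1, -3).

Step 2 — invert Sigma. det(Sigma) = 6·17 - (-4)² = 86.
  Sigma^{-1} = (1/det) · [[d, -b], [-b, a]] = [[0.1977, 0.0465],
 [0.0465, 0.0698]].

Step 3 — form the quadratic (x - mu)^T · Sigma^{-1} · (x - mu):
  Sigma^{-1} · (x - mu) = (0.0581, -0.1628).
  (x - mu)^T · [Sigma^{-1} · (x - mu)] = (1)·(0.0581) + (-3)·(-0.1628) = 0.5465.

Step 4 — take square root: d = √(0.5465) ≈ 0.7393.

d(x, mu) = √(0.5465) ≈ 0.7393


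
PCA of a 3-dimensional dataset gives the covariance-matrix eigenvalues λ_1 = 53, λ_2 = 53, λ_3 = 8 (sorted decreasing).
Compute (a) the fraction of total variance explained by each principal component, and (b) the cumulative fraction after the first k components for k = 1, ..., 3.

Step 1 — total variance = trace(Sigma) = Σ λ_i = 53 + 53 + 8 = 114.

Step 2 — fraction explained by component i = λ_i / Σ λ:
  PC1: 53/114 = 0.4649
  PC2: 53/114 = 0.4649
  PC3: 8/114 = 0.0702

Step 3 — cumulative fraction after k components = (λ_1 + ... + λ_k) / Σ λ:
  k = 1: 53/114 = 0.4649
  k = 2: (53 + 53)/114 = 106/114 = 0.9298
  k = 3: (53 + 53 + 8)/114 = 114/114 = 1

Summary (fraction, with percent):

explained: PC1 0.4649 (46.49%), PC2 0.4649 (46.49%), PC3 0.0702 (7.02%);  cumulative: 0.4649, 0.9298, 1


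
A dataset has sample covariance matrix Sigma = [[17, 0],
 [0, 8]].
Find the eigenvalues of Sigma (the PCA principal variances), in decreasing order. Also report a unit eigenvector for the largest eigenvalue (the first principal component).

Step 1 — characteristic polynomial of 2×2 Sigma:
  det(Sigma - λI) = λ² - trace · λ + det = 0.
  trace = 17 + 8 = 25, det = 17·8 - (0)² = 136.
Step 2 — discriminant:
  Δ = trace² - 4·det = 625 - 544 = 81.
Step 3 — eigenvalues:
  λ = (trace ± √Δ)/2 = (25 ± 9)/2,
  λ_1 = 17,  λ_2 = 8.

Step 4 — unit eigenvector for λ_1: Sigma is diagonal, so its eigenvectors are the coordinate axes. λ_1 = 17 is the diagonal entry on the first coordinate axis, hence
  v_1 = (1, 0) (||v_1|| = 1).

λ_1 = 17,  λ_2 = 8;  v_1 ≈ (1, 0)


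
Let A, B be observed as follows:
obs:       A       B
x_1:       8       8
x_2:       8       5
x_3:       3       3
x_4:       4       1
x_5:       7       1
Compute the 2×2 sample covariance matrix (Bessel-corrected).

Step 1 — column means:
  mean(A) = (8 + 8 + 3 + 4 + 7) / 5 = 30/5 = 6
  mean(B) = (8 + 5 + 3 + 1 + 1) / 5 = 18/5 = 3.6

Step 2 — sample covariance S[i,j] = (1/(n-1)) · Σ_k (x_{k,i} - mean_i) · (x_{k,j} - mean_j), with n-1 = 4.
  S[A,A] = ((2)·(2) + (2)·(2) + (-3)·(-3) + (-2)·(-2) + (1)·(1)) / 4 = 22/4 = 5.5
  S[A,B] = ((2)·(4.4) + (2)·(1.4) + (-3)·(-0.6) + (-2)·(-2.6) + (1)·(-2.6)) / 4 = 16/4 = 4
  S[B,B] = ((4.4)·(4.4) + (1.4)·(1.4) + (-0.6)·(-0.6) + (-2.6)·(-2.6) + (-2.6)·(-2.6)) / 4 = 35.2/4 = 8.8

S is symmetric (S[j,i] = S[i,j]). Assembling:

S = [[5.5, 4],
 [4, 8.8]]


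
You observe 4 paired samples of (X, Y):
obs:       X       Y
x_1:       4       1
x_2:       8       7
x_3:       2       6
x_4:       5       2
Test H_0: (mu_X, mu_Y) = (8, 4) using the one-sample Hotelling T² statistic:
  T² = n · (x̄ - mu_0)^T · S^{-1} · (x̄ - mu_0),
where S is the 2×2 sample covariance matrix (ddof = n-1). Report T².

Step 1 — sample mean vector:
  mean(X) = (4 + 8 + 2 + 5) / 4 = 19/4 = 4.75
  mean(Y) = (1 + 7 + 6 + 2) / 4 = 16/4 = 4
  x̄ = (4.75, 4),  deviation x̄ - mu_0 = (4.75, 4) - (8, 4) = (-3.25, 0).

Step 2 — sample covariance matrix, S[i,j] = (1/(n-1)) · Σ_k (x_{k,i} - mean_i) · (x_{k,j} - mean_j), divisor n-1 = 3:
  S[X,X] = ((-0.75)·(-0.75) + (3.25)·(3.25) + (-2.75)·(-2.75) + (0.25)·(0.25)) / 3 = 18.75/3 = 6.25
  S[X,Y] = ((-0.75)·(-3) + (3.25)·(3) + (-2.75)·(2) + (0.25)·(-2)) / 3 = 6/3 = 2
  S[Y,Y] = ((-3)·(-3) + (3)·(3) + (2)·(2) + (-2)·(-2)) / 3 = 26/3 = 8.6667
  S = [[6.25, 2],
 [2, 8.6667]].

Step 3 — invert S. det(S) = 6.25·8.6667 - (2)² = 50.1667.
  S^{-1} = (1/det) · [[d, -b], [-b, a]] = [[0.1728, -0.0399],
 [-0.0399, 0.1246]].

Step 4 — quadratic form (x̄ - mu_0)^T · S^{-1} · (x̄ - mu_0):
  S^{-1} · (x̄ - mu_0) = (-0.5615, 0.1296),
  (x̄ - mu_0)^T · [...] = (-3.25)·(-0.5615) + (0)·(0.1296) = 1.8248.

Step 5 — scale by n: T² = 4 · 1.8248 = 7.299.

T² ≈ 7.299


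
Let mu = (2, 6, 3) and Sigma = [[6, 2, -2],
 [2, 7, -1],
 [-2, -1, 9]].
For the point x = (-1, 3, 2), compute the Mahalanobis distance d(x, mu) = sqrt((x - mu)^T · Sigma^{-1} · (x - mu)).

Step 1 — centre the observation: (x - mu) = (-3, -3, -1).

Step 2 — invert Sigma (cofactor / det for 3×3, or solve directly):
  Sigma^{-1} = [[0.1962, -0.0506, 0.038],
 [-0.0506, 0.1582, 0.0063],
 [0.038, 0.0063, 0.1203]].

Step 3 — form the quadratic (x - mu)^T · Sigma^{-1} · (x - mu):
  Sigma^{-1} · (x - mu) = (-0.4747, -0.3291, -0.2532).
  (x - mu)^T · [Sigma^{-1} · (x - mu)] = (-3)·(-0.4747) + (-3)·(-0.3291) + (-1)·(-0.2532) = 2.6646.

Step 4 — take square root: d = √(2.6646) ≈ 1.6323.

d(x, mu) = √(2.6646) ≈ 1.6323


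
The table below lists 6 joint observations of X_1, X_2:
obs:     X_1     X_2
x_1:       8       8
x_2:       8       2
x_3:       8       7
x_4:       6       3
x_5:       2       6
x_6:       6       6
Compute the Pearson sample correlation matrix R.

Step 1 — column means:
  mean(X_1) = (8 + 8 + 8 + 6 + 2 + 6) / 6 = 38/6 = 6.3333
  mean(X_2) = (8 + 2 + 7 + 3 + 6 + 6) / 6 = 32/6 = 5.3333

Step 2 — sample variances and covariances s[i,j] = (1/(n-1)) · Σ_k (x_{k,i} - mean_i) · (x_{k,j} - mean_j), with n-1 = 5:
  s[X_1,X_1] = ((1.6667)·(1.6667) + (1.6667)·(1.6667) + (1.6667)·(1.6667) + (-0.3333)·(-0.3333) + (-4.3333)·(-4.3333) + (-0.3333)·(-0.3333)) / 5 = 27.3333/5 = 5.4667
  s[X_1,X_2] = ((1.6667)·(2.6667) + (1.6667)·(-3.3333) + (1.6667)·(1.6667) + (-0.3333)·(-2.3333) + (-4.3333)·(0.6667) + (-0.3333)·(0.6667)) / 5 = -0.6667/5 = -0.1333
  s[X_2,X_2] = ((2.6667)·(2.6667) + (-3.3333)·(-3.3333) + (1.6667)·(1.6667) + (-2.3333)·(-2.3333) + (0.6667)·(0.6667) + (0.6667)·(0.6667)) / 5 = 27.3333/5 = 5.4667
  Sample standard deviations s_i = √(s[i,i]):
  s(X_1) = √(5.4667) = 2.3381
  s(X_2) = √(5.4667) = 2.3381

Step 3 — r_{ij} = s_{ij} / (s_i · s_j):
  r[X_1,X_1] = 1 (diagonal).
  r[X_1,X_2] = -0.1333 / (2.3381 · 2.3381) = -0.1333 / 5.4667 = -0.0244
  r[X_2,X_2] = 1 (diagonal).

R is symmetric with unit diagonal. Assembling:

R = [[1, -0.0244],
 [-0.0244, 1]]


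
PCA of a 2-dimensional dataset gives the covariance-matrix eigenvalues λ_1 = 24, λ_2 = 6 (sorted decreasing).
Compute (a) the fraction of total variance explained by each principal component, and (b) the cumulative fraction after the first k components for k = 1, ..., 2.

Step 1 — total variance = trace(Sigma) = Σ λ_i = 24 + 6 = 30.

Step 2 — fraction explained by component i = λ_i / Σ λ:
  PC1: 24/30 = 0.8
  PC2: 6/30 = 0.2

Step 3 — cumulative fraction after k components = (λ_1 + ... + λ_k) / Σ λ:
  k = 1: 24/30 = 0.8
  k = 2: (24 + 6)/30 = 30/30 = 1

Summary (fraction, with percent):

explained: PC1 0.8 (80%), PC2 0.2 (20%);  cumulative: 0.8, 1


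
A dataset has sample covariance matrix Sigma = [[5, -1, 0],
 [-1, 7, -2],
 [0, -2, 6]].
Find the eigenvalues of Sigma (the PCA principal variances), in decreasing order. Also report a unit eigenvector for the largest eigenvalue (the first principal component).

Step 1 — characteristic polynomial p(λ) = det(λI - Sigma) = λ³ - tr·λ² + c_1·λ - det, where tr = trace, c_1 = sum of the principal 2×2 minors, det = det(Sigma):
  tr = 5 + 7 + 6 = 18,
  c_1 = (5·7 - (-1)²) + (5·6 - (0)²) + (7·6 - (-2)²) = 34 + 30 + 38 = 102,
  det = 5·(7·6 - (-2)²) - (-1)·((-1)·6 - (-2)·(0)) + (0)·((-1)·(-2) - 7·(0)) = 5·(38) - (-1)·(-6) + (0)·(2) = 184.
  So p(λ) = λ³ - 18λ² + 102λ - 184.
Step 2 — look for an integer root (rational root theorem: any rational root is an integer divisor of 184). Testing λ = 4:
  p(4) = 64 - 288 + 408 - 184 = 0  ✓
  Dividing out (λ - 4): p(λ) = (λ - 4)(λ² - 14λ + 46).
Step 3 — remaining eigenvalues from the quadratic λ² - 14λ + 46 = 0:
  Δ = 14² - 4·46 = 196 - 184 = 12,  λ = (14 ± √12)/2 = (14 ± 3.4641)/2 ≈ 8.7321 or 5.2679.
  Sorted: λ_1 = 8.7321,  λ_2 = 5.2679,  λ_3 = 4  (check: sum = 18 = tr ✓).

Step 4 — unit eigenvector for λ_1 ≈ 8.7321: v spans the null space of (Sigma - λ_1 I), whose rows are
  r_1 = (-3.7321, -1, 0),  r_2 = (-1, -1.7321, -2),  r_3 = (0, -2, -2.7321).
  v is orthogonal to every row, so take v ∝ r_1 × r_2 = ((-1)·(-2) - (0)·(-1.7321), (0)·(-1) - (-3.7321)·(-2), (-3.7321)·(-1.7321) - (-1)·(-1)) ≈ (2, -7.4641, 5.4641).
  Let u = (2, -7.4641, 5.4641).
  ||u|| = √((2)² + (-7.4641)² + (5.4641)²) = √(89.5692) ≈ 9.4641,  v_1 = u/||u|| ≈ (0.2113, -0.7887, 0.5774) (||v_1|| = 1).

λ_1 = 8.7321,  λ_2 = 5.2679,  λ_3 = 4;  v_1 ≈ (0.2113, -0.7887, 0.5774)


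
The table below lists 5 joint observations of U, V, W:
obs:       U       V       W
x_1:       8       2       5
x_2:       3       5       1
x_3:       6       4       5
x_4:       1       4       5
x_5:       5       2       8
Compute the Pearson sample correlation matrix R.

Step 1 — column means:
  mean(U) = (8 + 3 + 6 + 1 + 5) / 5 = 23/5 = 4.6
  mean(V) = (2 + 5 + 4 + 4 + 2) / 5 = 17/5 = 3.4
  mean(W) = (5 + 1 + 5 + 5 + 8) / 5 = 24/5 = 4.8

Step 2 — sample variances and covariances s[i,j] = (1/(n-1)) · Σ_k (x_{k,i} - mean_i) · (x_{k,j} - mean_j), with n-1 = 4:
  s[U,U] = ((3.4)·(3.4) + (-1.6)·(-1.6) + (1.4)·(1.4) + (-3.6)·(-3.6) + (0.4)·(0.4)) / 4 = 29.2/4 = 7.3
  s[U,V] = ((3.4)·(-1.4) + (-1.6)·(1.6) + (1.4)·(0.6) + (-3.6)·(0.6) + (0.4)·(-1.4)) / 4 = -9.2/4 = -2.3
  s[U,W] = ((3.4)·(0.2) + (-1.6)·(-3.8) + (1.4)·(0.2) + (-3.6)·(0.2) + (0.4)·(3.2)) / 4 = 7.6/4 = 1.9
  s[V,V] = ((-1.4)·(-1.4) + (1.6)·(1.6) + (0.6)·(0.6) + (0.6)·(0.6) + (-1.4)·(-1.4)) / 4 = 7.2/4 = 1.8
  s[V,W] = ((-1.4)·(0.2) + (1.6)·(-3.8) + (0.6)·(0.2) + (0.6)·(0.2) + (-1.4)·(3.2)) / 4 = -10.6/4 = -2.65
  s[W,W] = ((0.2)·(0.2) + (-3.8)·(-3.8) + (0.2)·(0.2) + (0.2)·(0.2) + (3.2)·(3.2)) / 4 = 24.8/4 = 6.2
  Sample standard deviations s_i = √(s[i,i]):
  s(U) = √(7.3) = 2.7019
  s(V) = √(1.8) = 1.3416
  s(W) = √(6.2) = 2.49

Step 3 — r_{ij} = s_{ij} / (s_i · s_j):
  r[U,U] = 1 (diagonal).
  r[U,V] = -2.3 / (2.7019 · 1.3416) = -2.3 / 3.6249 = -0.6345
  r[U,W] = 1.9 / (2.7019 · 2.49) = 1.9 / 6.7276 = 0.2824
  r[V,V] = 1 (diagonal).
  r[V,W] = -2.65 / (1.3416 · 2.49) = -2.65 / 3.3407 = -0.7933
  r[W,W] = 1 (diagonal).

R is symmetric with unit diagonal. Assembling:

R = [[1, -0.6345, 0.2824],
 [-0.6345, 1, -0.7933],
 [0.2824, -0.7933, 1]]


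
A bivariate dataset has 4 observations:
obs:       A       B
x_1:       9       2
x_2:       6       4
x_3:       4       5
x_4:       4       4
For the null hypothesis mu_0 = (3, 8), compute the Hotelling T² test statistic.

Step 1 — sample mean vector:
  mean(A) = (9 + 6 + 4 + 4) / 4 = 23/4 = 5.75
  mean(B) = (2 + 4 + 5 + 4) / 4 = 15/4 = 3.75
  x̄ = (5.75, 3.75),  deviation x̄ - mu_0 = (5.75, 3.75) - (3, 8) = (2.75, -4.25).

Step 2 — sample covariance matrix, S[i,j] = (1/(n-1)) · Σ_k (x_{k,i} - mean_i) · (x_{k,j} - mean_j), divisor n-1 = 3:
  S[A,A] = ((3.25)·(3.25) + (0.25)·(0.25) + (-1.75)·(-1.75) + (-1.75)·(-1.75)) / 3 = 16.75/3 = 5.5833
  S[A,B] = ((3.25)·(-1.75) + (0.25)·(0.25) + (-1.75)·(1.25) + (-1.75)·(0.25)) / 3 = -8.25/3 = -2.75
  S[B,B] = ((-1.75)·(-1.75) + (0.25)·(0.25) + (1.25)·(1.25) + (0.25)·(0.25)) / 3 = 4.75/3 = 1.5833
  S = [[5.5833, -2.75],
 [-2.75, 1.5833]].

Step 3 — invert S. det(S) = 5.5833·1.5833 - (-2.75)² = 1.2778.
  S^{-1} = (1/det) · [[d, -b], [-b, a]] = [[1.2391, 2.1522],
 [2.1522, 4.3696]].

Step 4 — quadratic form (x̄ - mu_0)^T · S^{-1} · (x̄ - mu_0):
  S^{-1} · (x̄ - mu_0) = (-5.7391, -12.6522),
  (x̄ - mu_0)^T · [...] = (2.75)·(-5.7391) + (-4.25)·(-12.6522) = 37.9891.

Step 5 — scale by n: T² = 4 · 37.9891 = 151.9565.

T² ≈ 151.9565


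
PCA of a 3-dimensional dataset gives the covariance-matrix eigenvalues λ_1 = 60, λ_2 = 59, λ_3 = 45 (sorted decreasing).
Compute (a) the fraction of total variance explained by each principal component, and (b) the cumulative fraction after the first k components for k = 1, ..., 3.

Step 1 — total variance = trace(Sigma) = Σ λ_i = 60 + 59 + 45 = 164.

Step 2 — fraction explained by component i = λ_i / Σ λ:
  PC1: 60/164 = 0.3659
  PC2: 59/164 = 0.3598
  PC3: 45/164 = 0.2744

Step 3 — cumulative fraction after k components = (λ_1 + ... + λ_k) / Σ λ:
  k = 1: 60/164 = 0.3659
  k = 2: (60 + 59)/164 = 119/164 = 0.7256
  k = 3: (60 + 59 + 45)/164 = 164/164 = 1

Summary (fraction, with percent):

explained: PC1 0.3659 (36.59%), PC2 0.3598 (35.98%), PC3 0.2744 (27.44%);  cumulative: 0.3659, 0.7256, 1


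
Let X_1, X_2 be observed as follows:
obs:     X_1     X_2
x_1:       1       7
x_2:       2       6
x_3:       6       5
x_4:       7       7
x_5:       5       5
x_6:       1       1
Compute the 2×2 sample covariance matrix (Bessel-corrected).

Step 1 — column means:
  mean(X_1) = (1 + 2 + 6 + 7 + 5 + 1) / 6 = 22/6 = 3.6667
  mean(X_2) = (7 + 6 + 5 + 7 + 5 + 1) / 6 = 31/6 = 5.1667

Step 2 — sample covariance S[i,j] = (1/(n-1)) · Σ_k (x_{k,i} - mean_i) · (x_{k,j} - mean_j), with n-1 = 5.
  S[X_1,X_1] = ((-2.6667)·(-2.6667) + (-1.6667)·(-1.6667) + (2.3333)·(2.3333) + (3.3333)·(3.3333) + (1.3333)·(1.3333) + (-2.6667)·(-2.6667)) / 5 = 35.3333/5 = 7.0667
  S[X_1,X_2] = ((-2.6667)·(1.8333) + (-1.6667)·(0.8333) + (2.3333)·(-0.1667) + (3.3333)·(1.8333) + (1.3333)·(-0.1667) + (-2.6667)·(-4.1667)) / 5 = 10.3333/5 = 2.0667
  S[X_2,X_2] = ((1.8333)·(1.8333) + (0.8333)·(0.8333) + (-0.1667)·(-0.1667) + (1.8333)·(1.8333) + (-0.1667)·(-0.1667) + (-4.1667)·(-4.1667)) / 5 = 24.8333/5 = 4.9667

S is symmetric (S[j,i] = S[i,j]). Assembling:

S = [[7.0667, 2.0667],
 [2.0667, 4.9667]]


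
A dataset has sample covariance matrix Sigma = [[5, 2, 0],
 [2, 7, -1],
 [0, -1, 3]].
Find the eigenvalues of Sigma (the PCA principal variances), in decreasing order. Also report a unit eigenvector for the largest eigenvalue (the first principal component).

Step 1 — characteristic polynomial p(λ) = det(λI - Sigma) = λ³ - tr·λ² + c_1·λ - det, where tr = trace, c_1 = sum of the principal 2×2 minors, det = det(Sigma):
  tr = 5 + 7 + 3 = 15,
  c_1 = (5·7 - (2)²) + (5·3 - (0)²) + (7·3 - (-1)²) = 31 + 15 + 20 = 66,
  det = 5·(7·3 - (-1)²) - (2)·((2)·3 - (-1)·(0)) + (0)·((2)·(-1) - 7·(0)) = 5·(20) - (2)·(6) + (0)·(-2) = 88.
  So p(λ) = λ³ - 15λ² + 66λ - 88.
Step 2 — look for an integer root (rational root theorem: any rational root is an integer divisor of 88). Testing λ = 4:
  p(4) = 64 - 240 + 264 - 88 = 0  ✓
  Dividing out (λ - 4): p(λ) = (λ - 4)(λ² - 11λ + 22).
Step 3 — remaining eigenvalues from the quadratic λ² - 11λ + 22 = 0:
  Δ = 11² - 4·22 = 121 - 88 = 33,  λ = (11 ± √33)/2 = (11 ± 5.7446)/2 ≈ 8.3723 or 2.6277.
  Sorted: λ_1 = 8.3723,  λ_2 = 4,  λ_3 = 2.6277  (check: sum = 15 = tr ✓).

Step 4 — unit eigenvector for λ_1 ≈ 8.3723: v spans the null space of (Sigma - λ_1 I), whose rows are
  r_1 = (-3.3723, 2, 0),  r_2 = (2, -1.3723, -1),  r_3 = (0, -1, -5.3723).
  v is orthogonal to every row, so take v ∝ r_1 × r_2 = ((2)·(-1) - (0)·(-1.3723), (0)·(2) - (-3.3723)·(-1), (-3.3723)·(-1.3723) - (2)·(2)) ≈ (-2, -3.3723, 0.6277).
  Rescale (multiply by -1 so the first nonzero entry is positive): u = (2, 3.3723, -0.6277).
  ||u|| = √((2)² + (3.3723)² + (-0.6277)²) = √(15.7663) ≈ 3.9707,  v_1 = u/||u|| ≈ (0.5037, 0.8493, -0.1581) (||v_1|| = 1).

λ_1 = 8.3723,  λ_2 = 4,  λ_3 = 2.6277;  v_1 ≈ (0.5037, 0.8493, -0.1581)


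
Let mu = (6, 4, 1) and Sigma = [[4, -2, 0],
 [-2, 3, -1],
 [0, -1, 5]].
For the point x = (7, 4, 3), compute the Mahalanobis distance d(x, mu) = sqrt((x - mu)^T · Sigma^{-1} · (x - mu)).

Step 1 — centre the observation: (x - mu) = (1, 0, 2).

Step 2 — invert Sigma (cofactor / det for 3×3, or solve directly):
  Sigma^{-1} = [[0.3889, 0.2778, 0.0556],
 [0.2778, 0.5556, 0.1111],
 [0.0556, 0.1111, 0.2222]].

Step 3 — form the quadratic (x - mu)^T · Sigma^{-1} · (x - mu):
  Sigma^{-1} · (x - mu) = (0.5, 0.5, 0.5).
  (x - mu)^T · [Sigma^{-1} · (x - mu)] = (1)·(0.5) + (0)·(0.5) + (2)·(0.5) = 1.5.

Step 4 — take square root: d = √(1.5) ≈ 1.2247.

d(x, mu) = √(1.5) ≈ 1.2247


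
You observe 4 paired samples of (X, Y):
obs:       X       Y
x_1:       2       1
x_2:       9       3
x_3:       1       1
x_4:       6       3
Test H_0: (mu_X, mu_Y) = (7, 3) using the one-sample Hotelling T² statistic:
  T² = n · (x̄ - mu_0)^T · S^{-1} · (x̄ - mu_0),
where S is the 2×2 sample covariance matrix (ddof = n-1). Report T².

Step 1 — sample mean vector:
  mean(X) = (2 + 9 + 1 + 6) / 4 = 18/4 = 4.5
  mean(Y) = (1 + 3 + 1 + 3) / 4 = 8/4 = 2
  x̄ = (4.5, 2),  deviation x̄ - mu_0 = (4.5, 2) - (7, 3) = (-2.5, -1).

Step 2 — sample covariance matrix, S[i,j] = (1/(n-1)) · Σ_k (x_{k,i} - mean_i) · (x_{k,j} - mean_j), divisor n-1 = 3:
  S[X,X] = ((-2.5)·(-2.5) + (4.5)·(4.5) + (-3.5)·(-3.5) + (1.5)·(1.5)) / 3 = 41/3 = 13.6667
  S[X,Y] = ((-2.5)·(-1) + (4.5)·(1) + (-3.5)·(-1) + (1.5)·(1)) / 3 = 12/3 = 4
  S[Y,Y] = ((-1)·(-1) + (1)·(1) + (-1)·(-1) + (1)·(1)) / 3 = 4/3 = 1.3333
  S = [[13.6667, 4],
 [4, 1.3333]].

Step 3 — invert S. det(S) = 13.6667·1.3333 - (4)² = 2.2222.
  S^{-1} = (1/det) · [[d, -b], [-b, a]] = [[0.6, -1.8],
 [-1.8, 6.15]].

Step 4 — quadratic form (x̄ - mu_0)^T · S^{-1} · (x̄ - mu_0):
  S^{-1} · (x̄ - mu_0) = (0.3, -1.65),
  (x̄ - mu_0)^T · [...] = (-2.5)·(0.3) + (-1)·(-1.65) = 0.9.

Step 5 — scale by n: T² = 4 · 0.9 = 3.6.

T² ≈ 3.6


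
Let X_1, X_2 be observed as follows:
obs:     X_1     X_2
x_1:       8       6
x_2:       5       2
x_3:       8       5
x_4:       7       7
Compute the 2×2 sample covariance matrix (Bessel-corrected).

Step 1 — column means:
  mean(X_1) = (8 + 5 + 8 + 7) / 4 = 28/4 = 7
  mean(X_2) = (6 + 2 + 5 + 7) / 4 = 20/4 = 5

Step 2 — sample covariance S[i,j] = (1/(n-1)) · Σ_k (x_{k,i} - mean_i) · (x_{k,j} - mean_j), with n-1 = 3.
  S[X_1,X_1] = ((1)·(1) + (-2)·(-2) + (1)·(1) + (0)·(0)) / 3 = 6/3 = 2
  S[X_1,X_2] = ((1)·(1) + (-2)·(-3) + (1)·(0) + (0)·(2)) / 3 = 7/3 = 2.3333
  S[X_2,X_2] = ((1)·(1) + (-3)·(-3) + (0)·(0) + (2)·(2)) / 3 = 14/3 = 4.6667

S is symmetric (S[j,i] = S[i,j]). Assembling:

S = [[2, 2.3333],
 [2.3333, 4.6667]]


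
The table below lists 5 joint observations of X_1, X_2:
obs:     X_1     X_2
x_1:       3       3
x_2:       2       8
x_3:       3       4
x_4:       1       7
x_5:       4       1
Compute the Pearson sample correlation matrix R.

Step 1 — column means:
  mean(X_1) = (3 + 2 + 3 + 1 + 4) / 5 = 13/5 = 2.6
  mean(X_2) = (3 + 8 + 4 + 7 + 1) / 5 = 23/5 = 4.6

Step 2 — sample variances and covariances s[i,j] = (1/(n-1)) · Σ_k (x_{k,i} - mean_i) · (x_{k,j} - mean_j), with n-1 = 4:
  s[X_1,X_1] = ((0.4)·(0.4) + (-0.6)·(-0.6) + (0.4)·(0.4) + (-1.6)·(-1.6) + (1.4)·(1.4)) / 4 = 5.2/4 = 1.3
  s[X_1,X_2] = ((0.4)·(-1.6) + (-0.6)·(3.4) + (0.4)·(-0.6) + (-1.6)·(2.4) + (1.4)·(-3.6)) / 4 = -11.8/4 = -2.95
  s[X_2,X_2] = ((-1.6)·(-1.6) + (3.4)·(3.4) + (-0.6)·(-0.6) + (2.4)·(2.4) + (-3.6)·(-3.6)) / 4 = 33.2/4 = 8.3
  Sample standard deviations s_i = √(s[i,i]):
  s(X_1) = √(1.3) = 1.1402
  s(X_2) = √(8.3) = 2.881

Step 3 — r_{ij} = s_{ij} / (s_i · s_j):
  r[X_1,X_1] = 1 (diagonal).
  r[X_1,X_2] = -2.95 / (1.1402 · 2.881) = -2.95 / 3.2848 = -0.8981
  r[X_2,X_2] = 1 (diagonal).

R is symmetric with unit diagonal. Assembling:

R = [[1, -0.8981],
 [-0.8981, 1]]


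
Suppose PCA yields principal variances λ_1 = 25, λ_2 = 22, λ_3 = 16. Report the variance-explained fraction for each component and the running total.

Step 1 — total variance = trace(Sigma) = Σ λ_i = 25 + 22 + 16 = 63.

Step 2 — fraction explained by component i = λ_i / Σ λ:
  PC1: 25/63 = 0.3968
  PC2: 22/63 = 0.3492
  PC3: 16/63 = 0.254

Step 3 — cumulative fraction after k components = (λ_1 + ... + λ_k) / Σ λ:
  k = 1: 25/63 = 0.3968
  k = 2: (25 + 22)/63 = 47/63 = 0.746
  k = 3: (25 + 22 + 16)/63 = 63/63 = 1

Summary (fraction, with percent):

explained: PC1 0.3968 (39.68%), PC2 0.3492 (34.92%), PC3 0.254 (25.4%);  cumulative: 0.3968, 0.746, 1


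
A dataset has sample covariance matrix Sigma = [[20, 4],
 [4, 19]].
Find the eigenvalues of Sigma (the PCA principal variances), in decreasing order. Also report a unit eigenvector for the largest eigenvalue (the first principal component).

Step 1 — characteristic polynomial of 2×2 Sigma:
  det(Sigma - λI) = λ² - trace · λ + det = 0.
  trace = 20 + 19 = 39, det = 20·19 - (4)² = 364.
Step 2 — discriminant:
  Δ = trace² - 4·det = 1521 - 1456 = 65.
Step 3 — eigenvalues:
  λ = (trace ± √Δ)/2 = (39 ± 8.0623)/2,
  λ_1 = 23.5311,  λ_2 = 15.4689.

Step 4 — unit eigenvector for λ_1: solve (Sigma - λ_1 I)v = 0. First row:
  (20 - 23.5311)·v_x + (4)·v_y = 0, i.e. (-3.5311)·v_x + (4)·v_y = 0,
  so v ∝ (b, λ_1 - a) = (4, 3.5311) = u.
  ||u|| = √((4)² + (3.5311)²) = √(28.4689) ≈ 5.3356,
  v_1 = u/||u|| ≈ (0.7497, 0.6618) (||v_1|| = 1).

λ_1 = 23.5311,  λ_2 = 15.4689;  v_1 ≈ (0.7497, 0.6618)


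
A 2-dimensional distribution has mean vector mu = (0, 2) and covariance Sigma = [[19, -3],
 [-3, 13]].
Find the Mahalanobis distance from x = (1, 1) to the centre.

Step 1 — centre the observation: (x - mu) = (1, -1).

Step 2 — invert Sigma. det(Sigma) = 19·13 - (-3)² = 238.
  Sigma^{-1} = (1/det) · [[d, -b], [-b, a]] = [[0.0546, 0.0126],
 [0.0126, 0.0798]].

Step 3 — form the quadratic (x - mu)^T · Sigma^{-1} · (x - mu):
  Sigma^{-1} · (x - mu) = (0.042, -0.0672).
  (x - mu)^T · [Sigma^{-1} · (x - mu)] = (1)·(0.042) + (-1)·(-0.0672) = 0.1092.

Step 4 — take square root: d = √(0.1092) ≈ 0.3305.

d(x, mu) = √(0.1092) ≈ 0.3305


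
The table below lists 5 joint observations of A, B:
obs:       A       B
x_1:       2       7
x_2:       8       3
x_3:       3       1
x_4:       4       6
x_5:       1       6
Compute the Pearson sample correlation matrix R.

Step 1 — column means:
  mean(A) = (2 + 8 + 3 + 4 + 1) / 5 = 18/5 = 3.6
  mean(B) = (7 + 3 + 1 + 6 + 6) / 5 = 23/5 = 4.6

Step 2 — sample variances and covariances s[i,j] = (1/(n-1)) · Σ_k (x_{k,i} - mean_i) · (x_{k,j} - mean_j), with n-1 = 4:
  s[A,A] = ((-1.6)·(-1.6) + (4.4)·(4.4) + (-0.6)·(-0.6) + (0.4)·(0.4) + (-2.6)·(-2.6)) / 4 = 29.2/4 = 7.3
  s[A,B] = ((-1.6)·(2.4) + (4.4)·(-1.6) + (-0.6)·(-3.6) + (0.4)·(1.4) + (-2.6)·(1.4)) / 4 = -11.8/4 = -2.95
  s[B,B] = ((2.4)·(2.4) + (-1.6)·(-1.6) + (-3.6)·(-3.6) + (1.4)·(1.4) + (1.4)·(1.4)) / 4 = 25.2/4 = 6.3
  Sample standard deviations s_i = √(s[i,i]):
  s(A) = √(7.3) = 2.7019
  s(B) = √(6.3) = 2.51

Step 3 — r_{ij} = s_{ij} / (s_i · s_j):
  r[A,A] = 1 (diagonal).
  r[A,B] = -2.95 / (2.7019 · 2.51) = -2.95 / 6.7816 = -0.435
  r[B,B] = 1 (diagonal).

R is symmetric with unit diagonal. Assembling:

R = [[1, -0.435],
 [-0.435, 1]]


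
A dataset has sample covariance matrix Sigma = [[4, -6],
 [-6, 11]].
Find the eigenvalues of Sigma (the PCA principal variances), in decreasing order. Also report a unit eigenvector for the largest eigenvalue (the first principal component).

Step 1 — characteristic polynomial of 2×2 Sigma:
  det(Sigma - λI) = λ² - trace · λ + det = 0.
  trace = 4 + 11 = 15, det = 4·11 - (-6)² = 8.
Step 2 — discriminant:
  Δ = trace² - 4·det = 225 - 32 = 193.
Step 3 — eigenvalues:
  λ = (trace ± √Δ)/2 = (15 ± 13.8924)/2,
  λ_1 = 14.4462,  λ_2 = 0.5538.

Step 4 — unit eigenvector for λ_1: solve (Sigma - λ_1 I)v = 0. First row:
  (4 - 14.4462)·v_x + (-6)·v_y = 0, i.e. (-10.4462)·v_x + (-6)·v_y = 0,
  so v ∝ (b, λ_1 - a) = (-6, 10.4462); multiply by -1 so the first entry is positive: u = (6, -10.4462).
  ||u|| = √((6)² + (-10.4462)²) = √(145.1236) ≈ 12.0467,
  v_1 = u/||u|| ≈ (0.4981, -0.8671) (||v_1|| = 1).

λ_1 = 14.4462,  λ_2 = 0.5538;  v_1 ≈ (0.4981, -0.8671)


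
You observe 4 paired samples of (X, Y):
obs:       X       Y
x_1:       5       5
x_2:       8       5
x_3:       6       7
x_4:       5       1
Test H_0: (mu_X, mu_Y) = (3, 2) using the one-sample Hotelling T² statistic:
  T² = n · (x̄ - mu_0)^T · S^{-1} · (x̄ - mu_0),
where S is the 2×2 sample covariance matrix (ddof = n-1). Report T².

Step 1 — sample mean vector:
  mean(X) = (5 + 8 + 6 + 5) / 4 = 24/4 = 6
  mean(Y) = (5 + 5 + 7 + 1) / 4 = 18/4 = 4.5
  x̄ = (6, 4.5),  deviation x̄ - mu_0 = (6, 4.5) - (3, 2) = (3, 2.5).

Step 2 — sample covariance matrix, S[i,j] = (1/(n-1)) · Σ_k (x_{k,i} - mean_i) · (x_{k,j} - mean_j), divisor n-1 = 3:
  S[X,X] = ((-1)·(-1) + (2)·(2) + (0)·(0) + (-1)·(-1)) / 3 = 6/3 = 2
  S[X,Y] = ((-1)·(0.5) + (2)·(0.5) + (0)·(2.5) + (-1)·(-3.5)) / 3 = 4/3 = 1.3333
  S[Y,Y] = ((0.5)·(0.5) + (0.5)·(0.5) + (2.5)·(2.5) + (-3.5)·(-3.5)) / 3 = 19/3 = 6.3333
  S = [[2, 1.3333],
 [1.3333, 6.3333]].

Step 3 — invert S. det(S) = 2·6.3333 - (1.3333)² = 10.8889.
  S^{-1} = (1/det) · [[d, -b], [-b, a]] = [[0.5816, -0.1224],
 [-0.1224, 0.1837]].

Step 4 — quadratic form (x̄ - mu_0)^T · S^{-1} · (x̄ - mu_0):
  S^{-1} · (x̄ - mu_0) = (1.4388, 0.0918),
  (x̄ - mu_0)^T · [...] = (3)·(1.4388) + (2.5)·(0.0918) = 4.5459.

Step 5 — scale by n: T² = 4 · 4.5459 = 18.1837.

T² ≈ 18.1837


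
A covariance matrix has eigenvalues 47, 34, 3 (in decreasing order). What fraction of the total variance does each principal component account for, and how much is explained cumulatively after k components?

Step 1 — total variance = trace(Sigma) = Σ λ_i = 47 + 34 + 3 = 84.

Step 2 — fraction explained by component i = λ_i / Σ λ:
  PC1: 47/84 = 0.5595
  PC2: 34/84 = 0.4048
  PC3: 3/84 = 0.0357

Step 3 — cumulative fraction after k components = (λ_1 + ... + λ_k) / Σ λ:
  k = 1: 47/84 = 0.5595
  k = 2: (47 + 34)/84 = 81/84 = 0.9643
  k = 3: (47 + 34 + 3)/84 = 84/84 = 1

Summary (fraction, with percent):

explained: PC1 0.5595 (55.95%), PC2 0.4048 (40.48%), PC3 0.0357 (3.57%);  cumulative: 0.5595, 0.9643, 1


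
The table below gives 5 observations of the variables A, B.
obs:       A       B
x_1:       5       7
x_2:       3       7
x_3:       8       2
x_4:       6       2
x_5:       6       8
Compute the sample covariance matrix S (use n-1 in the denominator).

Step 1 — column means:
  mean(A) = (5 + 3 + 8 + 6 + 6) / 5 = 28/5 = 5.6
  mean(B) = (7 + 7 + 2 + 2 + 8) / 5 = 26/5 = 5.2

Step 2 — sample covariance S[i,j] = (1/(n-1)) · Σ_k (x_{k,i} - mean_i) · (x_{k,j} - mean_j), with n-1 = 4.
  S[A,A] = ((-0.6)·(-0.6) + (-2.6)·(-2.6) + (2.4)·(2.4) + (0.4)·(0.4) + (0.4)·(0.4)) / 4 = 13.2/4 = 3.3
  S[A,B] = ((-0.6)·(1.8) + (-2.6)·(1.8) + (2.4)·(-3.2) + (0.4)·(-3.2) + (0.4)·(2.8)) / 4 = -13.6/4 = -3.4
  S[B,B] = ((1.8)·(1.8) + (1.8)·(1.8) + (-3.2)·(-3.2) + (-3.2)·(-3.2) + (2.8)·(2.8)) / 4 = 34.8/4 = 8.7

S is symmetric (S[j,i] = S[i,j]). Assembling:

S = [[3.3, -3.4],
 [-3.4, 8.7]]


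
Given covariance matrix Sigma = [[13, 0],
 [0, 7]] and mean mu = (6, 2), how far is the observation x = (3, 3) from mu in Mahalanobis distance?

Step 1 — centre the observation: (x - mu) = (-3, 1).

Step 2 — invert Sigma. det(Sigma) = 13·7 - (0)² = 91.
  Sigma^{-1} = (1/det) · [[d, -b], [-b, a]] = [[0.0769, 0],
 [0, 0.1429]].

Step 3 — form the quadratic (x - mu)^T · Sigma^{-1} · (x - mu):
  Sigma^{-1} · (x - mu) = (-0.2308, 0.1429).
  (x - mu)^T · [Sigma^{-1} · (x - mu)] = (-3)·(-0.2308) + (1)·(0.1429) = 0.8352.

Step 4 — take square root: d = √(0.8352) ≈ 0.9139.

d(x, mu) = √(0.8352) ≈ 0.9139


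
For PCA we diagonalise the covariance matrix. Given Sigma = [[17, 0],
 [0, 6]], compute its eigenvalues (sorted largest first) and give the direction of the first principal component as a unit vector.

Step 1 — characteristic polynomial of 2×2 Sigma:
  det(Sigma - λI) = λ² - trace · λ + det = 0.
  trace = 17 + 6 = 23, det = 17·6 - (0)² = 102.
Step 2 — discriminant:
  Δ = trace² - 4·det = 529 - 408 = 121.
Step 3 — eigenvalues:
  λ = (trace ± √Δ)/2 = (23 ± 11)/2,
  λ_1 = 17,  λ_2 = 6.

Step 4 — unit eigenvector for λ_1: Sigma is diagonal, so its eigenvectors are the coordinate axes. λ_1 = 17 is the diagonal entry on the first coordinate axis, hence
  v_1 = (1, 0) (||v_1|| = 1).

λ_1 = 17,  λ_2 = 6;  v_1 ≈ (1, 0)


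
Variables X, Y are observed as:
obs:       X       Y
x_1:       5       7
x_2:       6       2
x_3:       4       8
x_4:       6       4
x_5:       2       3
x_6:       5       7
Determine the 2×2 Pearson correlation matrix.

Step 1 — column means:
  mean(X) = (5 + 6 + 4 + 6 + 2 + 5) / 6 = 28/6 = 4.6667
  mean(Y) = (7 + 2 + 8 + 4 + 3 + 7) / 6 = 31/6 = 5.1667

Step 2 — sample variances and covariances s[i,j] = (1/(n-1)) · Σ_k (x_{k,i} - mean_i) · (x_{k,j} - mean_j), with n-1 = 5:
  s[X,X] = ((0.3333)·(0.3333) + (1.3333)·(1.3333) + (-0.6667)·(-0.6667) + (1.3333)·(1.3333) + (-2.6667)·(-2.6667) + (0.3333)·(0.3333)) / 5 = 11.3333/5 = 2.2667
  s[X,Y] = ((0.3333)·(1.8333) + (1.3333)·(-3.1667) + (-0.6667)·(2.8333) + (1.3333)·(-1.1667) + (-2.6667)·(-2.1667) + (0.3333)·(1.8333)) / 5 = -0.6667/5 = -0.1333
  s[Y,Y] = ((1.8333)·(1.8333) + (-3.1667)·(-3.1667) + (2.8333)·(2.8333) + (-1.1667)·(-1.1667) + (-2.1667)·(-2.1667) + (1.8333)·(1.8333)) / 5 = 30.8333/5 = 6.1667
  Sample standard deviations s_i = √(s[i,i]):
  s(X) = √(2.2667) = 1.5055
  s(Y) = √(6.1667) = 2.4833

Step 3 — r_{ij} = s_{ij} / (s_i · s_j):
  r[X,X] = 1 (diagonal).
  r[X,Y] = -0.1333 / (1.5055 · 2.4833) = -0.1333 / 3.7387 = -0.0357
  r[Y,Y] = 1 (diagonal).

R is symmetric with unit diagonal. Assembling:

R = [[1, -0.0357],
 [-0.0357, 1]]


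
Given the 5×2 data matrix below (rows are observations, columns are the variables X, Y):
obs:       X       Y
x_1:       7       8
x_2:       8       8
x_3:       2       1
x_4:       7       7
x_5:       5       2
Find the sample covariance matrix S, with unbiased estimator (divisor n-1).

Step 1 — column means:
  mean(X) = (7 + 8 + 2 + 7 + 5) / 5 = 29/5 = 5.8
  mean(Y) = (8 + 8 + 1 + 7 + 2) / 5 = 26/5 = 5.2

Step 2 — sample covariance S[i,j] = (1/(n-1)) · Σ_k (x_{k,i} - mean_i) · (x_{k,j} - mean_j), with n-1 = 4.
  S[X,X] = ((1.2)·(1.2) + (2.2)·(2.2) + (-3.8)·(-3.8) + (1.2)·(1.2) + (-0.8)·(-0.8)) / 4 = 22.8/4 = 5.7
  S[X,Y] = ((1.2)·(2.8) + (2.2)·(2.8) + (-3.8)·(-4.2) + (1.2)·(1.8) + (-0.8)·(-3.2)) / 4 = 30.2/4 = 7.55
  S[Y,Y] = ((2.8)·(2.8) + (2.8)·(2.8) + (-4.2)·(-4.2) + (1.8)·(1.8) + (-3.2)·(-3.2)) / 4 = 46.8/4 = 11.7

S is symmetric (S[j,i] = S[i,j]). Assembling:

S = [[5.7, 7.55],
 [7.55, 11.7]]


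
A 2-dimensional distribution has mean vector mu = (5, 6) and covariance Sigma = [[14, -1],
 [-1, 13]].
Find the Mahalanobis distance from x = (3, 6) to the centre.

Step 1 — centre the observation: (x - mu) = (-2, 0).

Step 2 — invert Sigma. det(Sigma) = 14·13 - (-1)² = 181.
  Sigma^{-1} = (1/det) · [[d, -b], [-b, a]] = [[0.0718, 0.0055],
 [0.0055, 0.0773]].

Step 3 — form the quadratic (x - mu)^T · Sigma^{-1} · (x - mu):
  Sigma^{-1} · (x - mu) = (-0.1436, -0.011).
  (x - mu)^T · [Sigma^{-1} · (x - mu)] = (-2)·(-0.1436) + (0)·(-0.011) = 0.2873.

Step 4 — take square root: d = √(0.2873) ≈ 0.536.

d(x, mu) = √(0.2873) ≈ 0.536


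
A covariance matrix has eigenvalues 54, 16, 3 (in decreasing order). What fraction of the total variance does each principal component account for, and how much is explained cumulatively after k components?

Step 1 — total variance = trace(Sigma) = Σ λ_i = 54 + 16 + 3 = 73.

Step 2 — fraction explained by component i = λ_i / Σ λ:
  PC1: 54/73 = 0.7397
  PC2: 16/73 = 0.2192
  PC3: 3/73 = 0.0411

Step 3 — cumulative fraction after k components = (λ_1 + ... + λ_k) / Σ λ:
  k = 1: 54/73 = 0.7397
  k = 2: (54 + 16)/73 = 70/73 = 0.9589
  k = 3: (54 + 16 + 3)/73 = 73/73 = 1

Summary (fraction, with percent):

explained: PC1 0.7397 (73.97%), PC2 0.2192 (21.92%), PC3 0.0411 (4.11%);  cumulative: 0.7397, 0.9589, 1


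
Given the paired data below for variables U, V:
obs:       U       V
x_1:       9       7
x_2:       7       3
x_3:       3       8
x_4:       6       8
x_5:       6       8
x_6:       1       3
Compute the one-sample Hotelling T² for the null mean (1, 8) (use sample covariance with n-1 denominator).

Step 1 — sample mean vector:
  mean(U) = (9 + 7 + 3 + 6 + 6 + 1) / 6 = 32/6 = 5.3333
  mean(V) = (7 + 3 + 8 + 8 + 8 + 3) / 6 = 37/6 = 6.1667
  x̄ = (5.3333, 6.1667),  deviation x̄ - mu_0 = (5.3333, 6.1667) - (1, 8) = (4.3333, -1.8333).

Step 2 — sample covariance matrix, S[i,j] = (1/(n-1)) · Σ_k (x_{k,i} - mean_i) · (x_{k,j} - mean_j), divisor n-1 = 5:
  S[U,U] = ((3.6667)·(3.6667) + (1.6667)·(1.6667) + (-2.3333)·(-2.3333) + (0.6667)·(0.6667) + (0.6667)·(0.6667) + (-4.3333)·(-4.3333)) / 5 = 41.3333/5 = 8.2667
  S[U,V] = ((3.6667)·(0.8333) + (1.6667)·(-3.1667) + (-2.3333)·(1.8333) + (0.6667)·(1.8333) + (0.6667)·(1.8333) + (-4.3333)·(-3.1667)) / 5 = 9.6667/5 = 1.9333
  S[V,V] = ((0.8333)·(0.8333) + (-3.1667)·(-3.1667) + (1.8333)·(1.8333) + (1.8333)·(1.8333) + (1.8333)·(1.8333) + (-3.1667)·(-3.1667)) / 5 = 30.8333/5 = 6.1667
  S = [[8.2667, 1.9333],
 [1.9333, 6.1667]].

Step 3 — invert S. det(S) = 8.2667·6.1667 - (1.9333)² = 47.24.
  S^{-1} = (1/det) · [[d, -b], [-b, a]] = [[0.1305, -0.0409],
 [-0.0409, 0.175]].

Step 4 — quadratic form (x̄ - mu_0)^T · S^{-1} · (x̄ - mu_0):
  S^{-1} · (x̄ - mu_0) = (0.6407, -0.4982),
  (x̄ - mu_0)^T · [...] = (4.3333)·(0.6407) + (-1.8333)·(-0.4982) = 3.6897.

Step 5 — scale by n: T² = 6 · 3.6897 = 22.138.

T² ≈ 22.138


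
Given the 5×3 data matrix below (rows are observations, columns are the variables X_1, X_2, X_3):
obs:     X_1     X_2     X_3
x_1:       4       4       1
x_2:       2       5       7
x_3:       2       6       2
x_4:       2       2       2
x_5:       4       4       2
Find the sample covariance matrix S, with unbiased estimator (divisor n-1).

Step 1 — column means:
  mean(X_1) = (4 + 2 + 2 + 2 + 4) / 5 = 14/5 = 2.8
  mean(X_2) = (4 + 5 + 6 + 2 + 4) / 5 = 21/5 = 4.2
  mean(X_3) = (1 + 7 + 2 + 2 + 2) / 5 = 14/5 = 2.8

Step 2 — sample covariance S[i,j] = (1/(n-1)) · Σ_k (x_{k,i} - mean_i) · (x_{k,j} - mean_j), with n-1 = 4.
  S[X_1,X_1] = ((1.2)·(1.2) + (-0.8)·(-0.8) + (-0.8)·(-0.8) + (-0.8)·(-0.8) + (1.2)·(1.2)) / 4 = 4.8/4 = 1.2
  S[X_1,X_2] = ((1.2)·(-0.2) + (-0.8)·(0.8) + (-0.8)·(1.8) + (-0.8)·(-2.2) + (1.2)·(-0.2)) / 4 = -0.8/4 = -0.2
  S[X_1,X_3] = ((1.2)·(-1.8) + (-0.8)·(4.2) + (-0.8)·(-0.8) + (-0.8)·(-0.8) + (1.2)·(-0.8)) / 4 = -5.2/4 = -1.3
  S[X_2,X_2] = ((-0.2)·(-0.2) + (0.8)·(0.8) + (1.8)·(1.8) + (-2.2)·(-2.2) + (-0.2)·(-0.2)) / 4 = 8.8/4 = 2.2
  S[X_2,X_3] = ((-0.2)·(-1.8) + (0.8)·(4.2) + (1.8)·(-0.8) + (-2.2)·(-0.8) + (-0.2)·(-0.8)) / 4 = 4.2/4 = 1.05
  S[X_3,X_3] = ((-1.8)·(-1.8) + (4.2)·(4.2) + (-0.8)·(-0.8) + (-0.8)·(-0.8) + (-0.8)·(-0.8)) / 4 = 22.8/4 = 5.7

S is symmetric (S[j,i] = S[i,j]). Assembling:

S = [[1.2, -0.2, -1.3],
 [-0.2, 2.2, 1.05],
 [-1.3, 1.05, 5.7]]


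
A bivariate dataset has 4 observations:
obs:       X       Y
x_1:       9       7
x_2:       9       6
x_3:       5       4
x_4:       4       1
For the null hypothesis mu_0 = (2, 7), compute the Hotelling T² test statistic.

Step 1 — sample mean vector:
  mean(X) = (9 + 9 + 5 + 4) / 4 = 27/4 = 6.75
  mean(Y) = (7 + 6 + 4 + 1) / 4 = 18/4 = 4.5
  x̄ = (6.75, 4.5),  deviation x̄ - mu_0 = (6.75, 4.5) - (2, 7) = (4.75, -2.5).

Step 2 — sample covariance matrix, S[i,j] = (1/(n-1)) · Σ_k (x_{k,i} - mean_i) · (x_{k,j} - mean_j), divisor n-1 = 3:
  S[X,X] = ((2.25)·(2.25) + (2.25)·(2.25) + (-1.75)·(-1.75) + (-2.75)·(-2.75)) / 3 = 20.75/3 = 6.9167
  S[X,Y] = ((2.25)·(2.5) + (2.25)·(1.5) + (-1.75)·(-0.5) + (-2.75)·(-3.5)) / 3 = 19.5/3 = 6.5
  S[Y,Y] = ((2.5)·(2.5) + (1.5)·(1.5) + (-0.5)·(-0.5) + (-3.5)·(-3.5)) / 3 = 21/3 = 7
  S = [[6.9167, 6.5],
 [6.5, 7]].

Step 3 — invert S. det(S) = 6.9167·7 - (6.5)² = 6.1667.
  S^{-1} = (1/det) · [[d, -b], [-b, a]] = [[1.1351, -1.0541],
 [-1.0541, 1.1216]].

Step 4 — quadratic form (x̄ - mu_0)^T · S^{-1} · (x̄ - mu_0):
  S^{-1} · (x̄ - mu_0) = (8.027, -7.8108),
  (x̄ - mu_0)^T · [...] = (4.75)·(8.027) + (-2.5)·(-7.8108) = 57.6554.

Step 5 — scale by n: T² = 4 · 57.6554 = 230.6216.

T² ≈ 230.6216


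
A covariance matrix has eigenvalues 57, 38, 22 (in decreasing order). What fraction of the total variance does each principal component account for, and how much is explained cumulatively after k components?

Step 1 — total variance = trace(Sigma) = Σ λ_i = 57 + 38 + 22 = 117.

Step 2 — fraction explained by component i = λ_i / Σ λ:
  PC1: 57/117 = 0.4872
  PC2: 38/117 = 0.3248
  PC3: 22/117 = 0.188

Step 3 — cumulative fraction after k components = (λ_1 + ... + λ_k) / Σ λ:
  k = 1: 57/117 = 0.4872
  k = 2: (57 + 38)/117 = 95/117 = 0.812
  k = 3: (57 + 38 + 22)/117 = 117/117 = 1

Summary (fraction, with percent):

explained: PC1 0.4872 (48.72%), PC2 0.3248 (32.48%), PC3 0.188 (18.8%);  cumulative: 0.4872, 0.812, 1
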